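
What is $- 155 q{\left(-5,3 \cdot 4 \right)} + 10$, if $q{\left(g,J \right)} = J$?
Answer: $-1850$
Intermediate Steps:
$- 155 q{\left(-5,3 \cdot 4 \right)} + 10 = - 155 \cdot 3 \cdot 4 + 10 = \left(-155\right) 12 + 10 = -1860 + 10 = -1850$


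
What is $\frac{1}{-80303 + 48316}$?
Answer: $- \frac{1}{31987} \approx -3.1263 \cdot 10^{-5}$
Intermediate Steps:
$\frac{1}{-80303 + 48316} = \frac{1}{-31987} = - \frac{1}{31987}$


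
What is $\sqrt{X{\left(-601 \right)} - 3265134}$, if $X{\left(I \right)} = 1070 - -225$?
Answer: $i \sqrt{3263839} \approx 1806.6 i$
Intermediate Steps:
$X{\left(I \right)} = 1295$ ($X{\left(I \right)} = 1070 + 225 = 1295$)
$\sqrt{X{\left(-601 \right)} - 3265134} = \sqrt{1295 - 3265134} = \sqrt{-3263839} = i \sqrt{3263839}$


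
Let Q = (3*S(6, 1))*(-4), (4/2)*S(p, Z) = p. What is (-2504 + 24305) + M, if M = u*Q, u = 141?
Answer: 16725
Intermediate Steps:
S(p, Z) = p/2
Q = -36 (Q = (3*((1/2)*6))*(-4) = (3*3)*(-4) = 9*(-4) = -36)
M = -5076 (M = 141*(-36) = -5076)
(-2504 + 24305) + M = (-2504 + 24305) - 5076 = 21801 - 5076 = 16725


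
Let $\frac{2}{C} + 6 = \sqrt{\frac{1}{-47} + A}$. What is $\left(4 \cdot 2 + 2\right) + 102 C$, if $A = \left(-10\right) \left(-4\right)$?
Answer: $\frac{2 \left(5 \sqrt{1879} + 72 \sqrt{47}\right)}{\sqrt{1879} - 6 \sqrt{47}} \approx 641.83$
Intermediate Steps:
$A = 40$
$C = \frac{2}{-6 + \frac{\sqrt{88313}}{47}}$ ($C = \frac{2}{-6 + \sqrt{\frac{1}{-47} + 40}} = \frac{2}{-6 + \sqrt{- \frac{1}{47} + 40}} = \frac{2}{-6 + \sqrt{\frac{1879}{47}}} = \frac{2}{-6 + \frac{\sqrt{88313}}{47}} \approx 6.1944$)
$\left(4 \cdot 2 + 2\right) + 102 C = \left(4 \cdot 2 + 2\right) + 102 \frac{2 \sqrt{47}}{\sqrt{1879} - 6 \sqrt{47}} = \left(8 + 2\right) + \frac{204 \sqrt{47}}{\sqrt{1879} - 6 \sqrt{47}} = 10 + \frac{204 \sqrt{47}}{\sqrt{1879} - 6 \sqrt{47}}$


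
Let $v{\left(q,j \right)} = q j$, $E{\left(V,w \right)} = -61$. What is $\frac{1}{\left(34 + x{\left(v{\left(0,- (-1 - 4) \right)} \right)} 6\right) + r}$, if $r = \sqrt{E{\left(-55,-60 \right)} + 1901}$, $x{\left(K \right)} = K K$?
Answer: $- \frac{17}{342} + \frac{\sqrt{115}}{171} \approx 0.013005$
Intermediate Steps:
$v{\left(q,j \right)} = j q$
$x{\left(K \right)} = K^{2}$
$r = 4 \sqrt{115}$ ($r = \sqrt{-61 + 1901} = \sqrt{1840} = 4 \sqrt{115} \approx 42.895$)
$\frac{1}{\left(34 + x{\left(v{\left(0,- (-1 - 4) \right)} \right)} 6\right) + r} = \frac{1}{\left(34 + \left(- (-1 - 4) 0\right)^{2} \cdot 6\right) + 4 \sqrt{115}} = \frac{1}{\left(34 + \left(\left(-1\right) \left(-5\right) 0\right)^{2} \cdot 6\right) + 4 \sqrt{115}} = \frac{1}{\left(34 + \left(5 \cdot 0\right)^{2} \cdot 6\right) + 4 \sqrt{115}} = \frac{1}{\left(34 + 0^{2} \cdot 6\right) + 4 \sqrt{115}} = \frac{1}{\left(34 + 0 \cdot 6\right) + 4 \sqrt{115}} = \frac{1}{\left(34 + 0\right) + 4 \sqrt{115}} = \frac{1}{34 + 4 \sqrt{115}}$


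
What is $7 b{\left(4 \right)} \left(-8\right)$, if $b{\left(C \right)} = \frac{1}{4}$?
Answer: $-14$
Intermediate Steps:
$b{\left(C \right)} = \frac{1}{4}$
$7 b{\left(4 \right)} \left(-8\right) = 7 \cdot \frac{1}{4} \left(-8\right) = \frac{7}{4} \left(-8\right) = -14$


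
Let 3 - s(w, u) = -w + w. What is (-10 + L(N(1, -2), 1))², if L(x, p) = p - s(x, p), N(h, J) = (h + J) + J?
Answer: 144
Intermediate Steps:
N(h, J) = h + 2*J (N(h, J) = (J + h) + J = h + 2*J)
s(w, u) = 3 (s(w, u) = 3 - (-w + w) = 3 - 1*0 = 3 + 0 = 3)
L(x, p) = -3 + p (L(x, p) = p - 1*3 = p - 3 = -3 + p)
(-10 + L(N(1, -2), 1))² = (-10 + (-3 + 1))² = (-10 - 2)² = (-12)² = 144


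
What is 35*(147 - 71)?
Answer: 2660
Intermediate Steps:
35*(147 - 71) = 35*76 = 2660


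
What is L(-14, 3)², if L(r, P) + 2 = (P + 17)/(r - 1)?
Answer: 100/9 ≈ 11.111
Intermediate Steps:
L(r, P) = -2 + (17 + P)/(-1 + r) (L(r, P) = -2 + (P + 17)/(r - 1) = -2 + (17 + P)/(-1 + r))
L(-14, 3)² = ((19 + 3 - 2*(-14))/(-1 - 14))² = ((19 + 3 + 28)/(-15))² = (-1/15*50)² = (-10/3)² = 100/9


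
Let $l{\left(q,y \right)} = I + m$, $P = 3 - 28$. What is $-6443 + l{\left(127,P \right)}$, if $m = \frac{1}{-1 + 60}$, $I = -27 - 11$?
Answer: $- \frac{382378}{59} \approx -6481.0$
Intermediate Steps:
$I = -38$ ($I = -27 - 11 = -38$)
$P = -25$ ($P = 3 - 28 = -25$)
$m = \frac{1}{59} \approx 0.016949$
$l{\left(q,y \right)} = - \frac{2241}{59}$ ($l{\left(q,y \right)} = -38 + \frac{1}{59} = - \frac{2241}{59}$)
$-6443 + l{\left(127,P \right)} = -6443 - \frac{2241}{59} = - \frac{382378}{59}$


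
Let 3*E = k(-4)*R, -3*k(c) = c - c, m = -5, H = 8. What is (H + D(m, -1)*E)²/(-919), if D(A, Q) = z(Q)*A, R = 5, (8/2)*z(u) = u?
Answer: -64/919 ≈ -0.069641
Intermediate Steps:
z(u) = u/4
k(c) = 0 (k(c) = -(c - c)/3 = -⅓*0 = 0)
E = 0 (E = (0*5)/3 = (⅓)*0 = 0)
D(A, Q) = A*Q/4 (D(A, Q) = (Q/4)*A = A*Q/4)
(H + D(m, -1)*E)²/(-919) = (8 + ((¼)*(-5)*(-1))*0)²/(-919) = (8 + (5/4)*0)²*(-1/919) = (8 + 0)²*(-1/919) = 8²*(-1/919) = 64*(-1/919) = -64/919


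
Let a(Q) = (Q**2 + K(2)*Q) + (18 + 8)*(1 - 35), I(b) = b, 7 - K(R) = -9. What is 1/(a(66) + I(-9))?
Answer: 1/4519 ≈ 0.00022129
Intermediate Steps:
K(R) = 16 (K(R) = 7 - 1*(-9) = 7 + 9 = 16)
a(Q) = -884 + Q**2 + 16*Q (a(Q) = (Q**2 + 16*Q) + (18 + 8)*(1 - 35) = (Q**2 + 16*Q) + 26*(-34) = (Q**2 + 16*Q) - 884 = -884 + Q**2 + 16*Q)
1/(a(66) + I(-9)) = 1/((-884 + 66**2 + 16*66) - 9) = 1/((-884 + 4356 + 1056) - 9) = 1/(4528 - 9) = 1/4519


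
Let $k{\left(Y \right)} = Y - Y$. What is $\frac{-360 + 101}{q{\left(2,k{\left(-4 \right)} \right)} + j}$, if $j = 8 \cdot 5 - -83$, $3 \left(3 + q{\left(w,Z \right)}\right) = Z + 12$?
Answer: $- \frac{259}{124} \approx -2.0887$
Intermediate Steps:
$k{\left(Y \right)} = 0$
$q{\left(w,Z \right)} = 1 + \frac{Z}{3}$ ($q{\left(w,Z \right)} = -3 + \frac{Z + 12}{3} = -3 + \frac{12 + Z}{3} = -3 + \left(4 + \frac{Z}{3}\right) = 1 + \frac{Z}{3}$)
$j = 123$ ($j = 40 + 83 = 123$)
$\frac{-360 + 101}{q{\left(2,k{\left(-4 \right)} \right)} + j} = \frac{-360 + 101}{\left(1 + \frac{1}{3} \cdot 0\right) + 123} = - \frac{259}{\left(1 + 0\right) + 123} = - \frac{259}{1 + 123} = - \frac{259}{124}$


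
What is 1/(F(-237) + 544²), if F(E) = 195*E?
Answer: 1/249721 ≈ 4.0045e-6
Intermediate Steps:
1/(F(-237) + 544²) = 1/(195*(-237) + 544²) = 1/(-46215 + 295936) = 1/249721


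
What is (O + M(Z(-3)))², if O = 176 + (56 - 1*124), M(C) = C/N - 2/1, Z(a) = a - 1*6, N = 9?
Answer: 11025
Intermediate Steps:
Z(a) = -6 + a (Z(a) = a - 6 = -6 + a)
M(C) = -2 + C/9 (M(C) = C/9 - 2/1 = C*(⅑) - 2*1 = C/9 - 2 = -2 + C/9)
O = 108 (O = 176 + (56 - 124) = 176 - 68 = 108)
(O + M(Z(-3)))² = (108 + (-2 + (-6 - 3)/9))² = (108 + (-2 + (⅑)*(-9)))² = (108 + (-2 - 1))² = (108 - 3)² = 105² = 11025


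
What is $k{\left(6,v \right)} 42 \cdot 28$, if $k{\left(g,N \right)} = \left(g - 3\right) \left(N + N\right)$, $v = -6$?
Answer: $-42336$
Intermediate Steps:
$k{\left(g,N \right)} = 2 N \left(-3 + g\right)$ ($k{\left(g,N \right)} = \left(-3 + g\right) 2 N = 2 N \left(-3 + g\right)$)
$k{\left(6,v \right)} 42 \cdot 28 = 2 \left(-6\right) \left(-3 + 6\right) 42 \cdot 28 = 2 \left(-6\right) 3 \cdot 42 \cdot 28 = \left(-36\right) 42 \cdot 28 = \left(-1512\right) 28 = -42336$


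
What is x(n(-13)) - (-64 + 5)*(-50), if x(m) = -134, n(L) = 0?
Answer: -3084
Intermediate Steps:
x(n(-13)) - (-64 + 5)*(-50) = -134 - (-64 + 5)*(-50) = -134 - (-59)*(-50) = -134 - 1*2950 = -134 - 2950 = -3084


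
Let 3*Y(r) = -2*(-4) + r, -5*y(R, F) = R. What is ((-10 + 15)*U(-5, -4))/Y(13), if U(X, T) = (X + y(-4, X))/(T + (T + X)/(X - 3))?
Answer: 24/23 ≈ 1.0435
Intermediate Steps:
y(R, F) = -R/5
U(X, T) = (⅘ + X)/(T + (T + X)/(-3 + X)) (U(X, T) = (X - ⅕*(-4))/(T + (T + X)/(X - 3)) = (X + ⅘)/(T + (T + X)/(-3 + X)) = (⅘ + X)/(T + (T + X)/(-3 + X)))
Y(r) = 8/3 + r/3 (Y(r) = (-2*(-4) + r)/3 = (8 + r)/3 = 8/3 + r/3)
((-10 + 15)*U(-5, -4))/Y(13) = ((-10 + 15)*((-12/5 + (-5)² - 11/5*(-5))/(-5 - 2*(-4) - 4*(-5))))/(8/3 + (⅓)*13) = (5*((-12/5 + 25 + 11)/(-5 + 8 + 20)))/(8/3 + 13/3) = (5*((168/5)/23))/7 = (5*((1/23)*(168/5)))*(⅐) = (5*(168/115))*(⅐) = (168/23)*(⅐) = 24/23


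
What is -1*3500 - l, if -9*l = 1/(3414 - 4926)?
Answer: -47628001/13608 ≈ -3500.0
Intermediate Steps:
l = 1/13608 (l = -1/(9*(3414 - 4926)) = -⅑/(-1512) = -⅑*(-1/1512) = 1/13608 ≈ 7.3486e-5)
-1*3500 - l = -1*3500 - 1*1/13608 = -3500 - 1/13608 = -47628001/13608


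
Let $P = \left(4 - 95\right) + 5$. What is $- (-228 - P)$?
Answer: $142$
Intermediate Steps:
$P = -86$ ($P = -91 + 5 = -86$)
$- (-228 - P) = - (-228 - -86) = - (-228 + 86) = \left(-1\right) \left(-142\right) = 142$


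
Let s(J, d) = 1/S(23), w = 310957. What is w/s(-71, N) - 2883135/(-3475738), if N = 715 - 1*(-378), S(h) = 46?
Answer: 49717035701371/3475738 ≈ 1.4304e+7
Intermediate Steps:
N = 1093 (N = 715 + 378 = 1093)
s(J, d) = 1/46
w/s(-71, N) - 2883135/(-3475738) = 310957/(1/46) - 2883135/(-3475738) = 310957*46 - 2883135*(-1/3475738) = 14304022 + 2883135/3475738 = 49717035701371/3475738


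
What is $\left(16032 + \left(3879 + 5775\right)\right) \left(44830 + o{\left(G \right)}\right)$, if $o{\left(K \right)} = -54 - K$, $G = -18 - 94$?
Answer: $1152993168$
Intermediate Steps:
$G = -112$ ($G = -18 - 94 = -112$)
$\left(16032 + \left(3879 + 5775\right)\right) \left(44830 + o{\left(G \right)}\right) = \left(16032 + \left(3879 + 5775\right)\right) \left(44830 - -58\right) = \left(16032 + 9654\right) \left(44830 + \left(-54 + 112\right)\right) = 25686 \left(44830 + 58\right) = 25686 \cdot 44888 = 1152993168$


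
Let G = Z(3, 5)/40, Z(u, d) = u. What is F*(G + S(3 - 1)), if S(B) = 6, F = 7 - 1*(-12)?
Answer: 4617/40 ≈ 115.43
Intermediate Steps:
F = 19 (F = 7 + 12 = 19)
G = 3/40 ≈ 0.075000
F*(G + S(3 - 1)) = 19*(3/40 + 6) = 19*(243/40) = 4617/40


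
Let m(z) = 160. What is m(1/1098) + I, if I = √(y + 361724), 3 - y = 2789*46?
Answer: 160 + 3*√25937 ≈ 643.15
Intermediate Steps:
y = -128291 (y = 3 - 2789*46 = 3 - 1*128294 = 3 - 128294 = -128291)
I = 3*√25937 (I = √(-128291 + 361724) = √233433 = 3*√25937 ≈ 483.15)
m(1/1098) + I = 160 + 3*√25937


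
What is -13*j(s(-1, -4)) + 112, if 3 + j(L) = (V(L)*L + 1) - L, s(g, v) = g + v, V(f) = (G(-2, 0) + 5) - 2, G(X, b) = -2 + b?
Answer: 138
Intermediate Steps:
V(f) = 1 (V(f) = ((-2 + 0) + 5) - 2 = (-2 + 5) - 2 = 3 - 2 = 1)
j(L) = -2 (j(L) = -3 + ((1*L + 1) - L) = -3 + ((L + 1) - L) = -3 + ((1 + L) - L) = -3 + 1 = -2)
-13*j(s(-1, -4)) + 112 = -13*(-2) + 112 = 26 + 112 = 138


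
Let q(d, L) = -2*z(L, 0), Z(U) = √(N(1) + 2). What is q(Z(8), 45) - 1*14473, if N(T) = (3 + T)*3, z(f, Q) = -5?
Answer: -14463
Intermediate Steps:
N(T) = 9 + 3*T
Z(U) = √14 (Z(U) = √((9 + 3*1) + 2) = √((9 + 3) + 2) = √(12 + 2) = √14)
q(d, L) = 10 (q(d, L) = -2*(-5) = 10)
q(Z(8), 45) - 1*14473 = 10 - 1*14473 = 10 - 14473 = -14463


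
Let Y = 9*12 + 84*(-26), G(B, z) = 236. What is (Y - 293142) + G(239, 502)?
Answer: -294982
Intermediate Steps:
Y = -2076 (Y = 108 - 2184 = -2076)
(Y - 293142) + G(239, 502) = (-2076 - 293142) + 236 = -295218 + 236 = -294982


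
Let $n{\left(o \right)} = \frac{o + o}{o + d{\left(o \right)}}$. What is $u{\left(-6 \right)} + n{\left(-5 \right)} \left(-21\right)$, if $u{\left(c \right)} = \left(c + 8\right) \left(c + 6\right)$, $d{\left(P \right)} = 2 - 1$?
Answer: $- \frac{105}{2} \approx -52.5$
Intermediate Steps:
$d{\left(P \right)} = 1$
$u{\left(c \right)} = \left(6 + c\right) \left(8 + c\right)$ ($u{\left(c \right)} = \left(8 + c\right) \left(6 + c\right) = \left(6 + c\right) \left(8 + c\right)$)
$n{\left(o \right)} = \frac{2 o}{1 + o}$ ($n{\left(o \right)} = \frac{o + o}{o + 1} = \frac{2 o}{1 + o}$)
$u{\left(-6 \right)} + n{\left(-5 \right)} \left(-21\right) = \left(48 + \left(-6\right)^{2} + 14 \left(-6\right)\right) + 2 \left(-5\right) \frac{1}{1 - 5} \left(-21\right) = \left(48 + 36 - 84\right) + 2 \left(-5\right) \frac{1}{-4} \left(-21\right) = 0 + 2 \left(-5\right) \left(- \frac{1}{4}\right) \left(-21\right) = 0 + \frac{5}{2} \left(-21\right) = 0 - \frac{105}{2} = - \frac{105}{2}$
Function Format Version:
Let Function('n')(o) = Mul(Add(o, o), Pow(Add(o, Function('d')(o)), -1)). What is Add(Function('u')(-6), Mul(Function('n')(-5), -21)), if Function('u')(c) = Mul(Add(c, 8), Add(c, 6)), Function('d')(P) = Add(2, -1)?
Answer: Rational(-105, 2) ≈ -52.500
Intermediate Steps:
Function('d')(P) = 1
Function('u')(c) = Mul(Add(6, c), Add(8, c)) (Function('u')(c) = Mul(Add(8, c), Add(6, c)) = Mul(Add(6, c), Add(8, c)))
Function('n')(o) = Mul(2, o, Pow(Add(1, o), -1)) (Function('n')(o) = Mul(Add(o, o), Pow(Add(o, 1), -1)) = Mul(Mul(2, o), Pow(Add(1, o), -1)) = Mul(2, o, Pow(Add(1, o), -1)))
Add(Function('u')(-6), Mul(Function('n')(-5), -21)) = Add(Add(48, Pow(-6, 2), Mul(14, -6)), Mul(Mul(2, -5, Pow(Add(1, -5), -1)), -21)) = Add(Add(48, 36, -84), Mul(Mul(2, -5, Pow(-4, -1)), -21)) = Add(0, Mul(Mul(2, -5, Rational(-1, 4)), -21)) = Add(0, Mul(Rational(5, 2), -21)) = Add(0, Rational(-105, 2)) = Rational(-105, 2)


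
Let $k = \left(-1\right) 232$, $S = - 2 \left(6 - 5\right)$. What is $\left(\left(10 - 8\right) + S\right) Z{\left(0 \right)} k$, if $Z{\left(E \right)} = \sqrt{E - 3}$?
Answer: $0$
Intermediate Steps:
$S = -2$ ($S = \left(-2\right) 1 = -2$)
$Z{\left(E \right)} = \sqrt{-3 + E}$
$k = -232$
$\left(\left(10 - 8\right) + S\right) Z{\left(0 \right)} k = \left(\left(10 - 8\right) - 2\right) \sqrt{-3 + 0} \left(-232\right) = \left(\left(10 - 8\right) - 2\right) \sqrt{-3} \left(-232\right) = \left(2 - 2\right) i \sqrt{3} \left(-232\right) = 0 i \sqrt{3} \left(-232\right) = 0 \left(-232\right) = 0$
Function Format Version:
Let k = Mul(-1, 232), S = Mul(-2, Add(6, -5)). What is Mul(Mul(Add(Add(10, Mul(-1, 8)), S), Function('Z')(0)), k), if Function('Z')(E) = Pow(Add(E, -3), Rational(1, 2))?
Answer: 0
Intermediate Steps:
S = -2 (S = Mul(-2, 1) = -2)
Function('Z')(E) = Pow(Add(-3, E), Rational(1, 2))
k = -232
Mul(Mul(Add(Add(10, Mul(-1, 8)), S), Function('Z')(0)), k) = Mul(Mul(Add(Add(10, Mul(-1, 8)), -2), Pow(Add(-3, 0), Rational(1, 2))), -232) = Mul(Mul(Add(Add(10, -8), -2), Pow(-3, Rational(1, 2))), -232) = Mul(Mul(Add(2, -2), Mul(I, Pow(3, Rational(1, 2)))), -232) = Mul(Mul(0, Mul(I, Pow(3, Rational(1, 2)))), -232) = Mul(0, -232) = 0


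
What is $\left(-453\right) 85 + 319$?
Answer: $-38186$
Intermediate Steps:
$\left(-453\right) 85 + 319 = -38505 + 319 = -38186$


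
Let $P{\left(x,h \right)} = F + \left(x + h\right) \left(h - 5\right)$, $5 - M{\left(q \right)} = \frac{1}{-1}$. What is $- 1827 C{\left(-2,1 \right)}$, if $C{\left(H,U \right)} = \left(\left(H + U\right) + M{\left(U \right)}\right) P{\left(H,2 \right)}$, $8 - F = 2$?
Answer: $-54810$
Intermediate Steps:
$F = 6$ ($F = 8 - 2 = 6$)
$M{\left(q \right)} = 6$ ($M{\left(q \right)} = 5 - \frac{1}{-1} = 5 - -1 = 5 + 1 = 6$)
$P{\left(x,h \right)} = 6 + \left(-5 + h\right) \left(h + x\right)$ ($P{\left(x,h \right)} = 6 + \left(x + h\right) \left(h - 5\right) = 6 + \left(h + x\right) \left(-5 + h\right) = 6 + \left(-5 + h\right) \left(h + x\right)$)
$C{\left(H,U \right)} = - 3 H \left(6 + H + U\right)$ ($C{\left(H,U \right)} = \left(\left(H + U\right) + 6\right) \left(6 + 2^{2} - 10 - 5 H + 2 H\right) = \left(6 + H + U\right) \left(6 + 4 - 10 - 5 H + 2 H\right) = \left(6 + H + U\right) \left(- 3 H\right) = - 3 H \left(6 + H + U\right)$)
$- 1827 C{\left(-2,1 \right)} = - 1827 \left(\left(-3\right) \left(-2\right) \left(6 - 2 + 1\right)\right) = - 1827 \left(\left(-3\right) \left(-2\right) 5\right) = \left(-1827\right) 30 = -54810$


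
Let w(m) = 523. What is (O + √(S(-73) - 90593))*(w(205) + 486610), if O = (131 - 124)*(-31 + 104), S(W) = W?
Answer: 248924963 + 1461399*I*√10074 ≈ 2.4892e+8 + 1.4668e+8*I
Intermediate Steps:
O = 511 (O = 7*73 = 511)
(O + √(S(-73) - 90593))*(w(205) + 486610) = (511 + √(-73 - 90593))*(523 + 486610) = (511 + √(-90666))*487133 = (511 + 3*I*√10074)*487133 = 248924963 + 1461399*I*√10074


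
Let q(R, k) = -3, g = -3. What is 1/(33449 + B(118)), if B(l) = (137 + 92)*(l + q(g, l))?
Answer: 1/59784 ≈ 1.6727e-5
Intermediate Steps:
B(l) = -687 + 229*l (B(l) = (137 + 92)*(l - 3) = 229*(-3 + l) = -687 + 229*l)
1/(33449 + B(118)) = 1/(33449 + (-687 + 229*118)) = 1/(33449 + (-687 + 27022)) = 1/(33449 + 26335) = 1/59784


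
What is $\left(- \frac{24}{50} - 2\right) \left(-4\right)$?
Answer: $\frac{248}{25} \approx 9.92$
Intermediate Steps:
$\left(- \frac{24}{50} - 2\right) \left(-4\right) = \left(\left(-24\right) \frac{1}{50} - 2\right) \left(-4\right) = \left(- \frac{12}{25} - 2\right) \left(-4\right) = \left(- \frac{62}{25}\right) \left(-4\right) = \frac{248}{25}$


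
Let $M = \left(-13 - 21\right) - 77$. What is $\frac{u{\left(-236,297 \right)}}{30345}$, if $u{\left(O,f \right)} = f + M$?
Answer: $\frac{62}{10115} \approx 0.0061295$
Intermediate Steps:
$M = -111$ ($M = \left(-13 - 21\right) - 77 = -34 - 77 = -111$)
$u{\left(O,f \right)} = -111 + f$ ($u{\left(O,f \right)} = f - 111 = -111 + f$)
$\frac{u{\left(-236,297 \right)}}{30345} = \frac{-111 + 297}{30345} = 186 \cdot \frac{1}{30345} = \frac{62}{10115}$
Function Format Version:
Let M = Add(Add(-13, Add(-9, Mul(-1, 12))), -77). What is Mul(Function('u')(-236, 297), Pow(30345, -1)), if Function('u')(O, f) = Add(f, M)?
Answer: Rational(62, 10115) ≈ 0.0061295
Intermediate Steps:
M = -111 (M = Add(Add(-13, Add(-9, -12)), -77) = Add(Add(-13, -21), -77) = Add(-34, -77) = -111)
Function('u')(O, f) = Add(-111, f) (Function('u')(O, f) = Add(f, -111) = Add(-111, f))
Mul(Function('u')(-236, 297), Pow(30345, -1)) = Mul(Add(-111, 297), Pow(30345, -1)) = Mul(186, Rational(1, 30345)) = Rational(62, 10115)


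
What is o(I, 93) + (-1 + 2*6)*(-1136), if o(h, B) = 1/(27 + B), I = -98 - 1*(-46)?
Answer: -1499519/120 ≈ -12496.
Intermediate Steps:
I = -52 (I = -98 + 46 = -52)
o(I, 93) + (-1 + 2*6)*(-1136) = 1/(27 + 93) + (-1 + 2*6)*(-1136) = 1/120 + (-1 + 12)*(-1136) = 1/120 + 11*(-1136) = 1/120 - 12496 = -1499519/120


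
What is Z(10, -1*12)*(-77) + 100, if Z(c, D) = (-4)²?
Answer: -1132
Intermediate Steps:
Z(c, D) = 16
Z(10, -1*12)*(-77) + 100 = 16*(-77) + 100 = -1232 + 100 = -1132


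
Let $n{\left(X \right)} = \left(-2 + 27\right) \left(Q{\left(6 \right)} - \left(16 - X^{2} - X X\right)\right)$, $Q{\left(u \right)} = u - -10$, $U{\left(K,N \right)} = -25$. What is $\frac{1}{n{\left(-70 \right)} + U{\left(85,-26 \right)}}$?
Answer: $\frac{1}{244975} \approx 4.0821 \cdot 10^{-6}$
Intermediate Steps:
$Q{\left(u \right)} = 10 + u$ ($Q{\left(u \right)} = u + 10 = 10 + u$)
$n{\left(X \right)} = 50 X^{2}$ ($n{\left(X \right)} = \left(-2 + 27\right) \left(\left(10 + 6\right) - \left(16 - X^{2} - X X\right)\right) = 25 \left(16 + \left(\left(X^{2} + X^{2}\right) - 16\right)\right) = 25 \left(16 + \left(2 X^{2} - 16\right)\right) = 25 \left(16 + \left(-16 + 2 X^{2}\right)\right) = 25 \cdot 2 X^{2} = 50 X^{2}$)
$\frac{1}{n{\left(-70 \right)} + U{\left(85,-26 \right)}} = \frac{1}{50 \left(-70\right)^{2} - 25} = \frac{1}{50 \cdot 4900 - 25} = \frac{1}{245000 - 25} = \frac{1}{244975}$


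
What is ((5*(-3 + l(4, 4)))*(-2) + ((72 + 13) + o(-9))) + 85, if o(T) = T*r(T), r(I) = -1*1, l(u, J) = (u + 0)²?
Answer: 49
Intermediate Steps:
l(u, J) = u²
r(I) = -1
o(T) = -T (o(T) = T*(-1) = -T)
((5*(-3 + l(4, 4)))*(-2) + ((72 + 13) + o(-9))) + 85 = ((5*(-3 + 4²))*(-2) + ((72 + 13) - 1*(-9))) + 85 = ((5*(-3 + 16))*(-2) + (85 + 9)) + 85 = ((5*13)*(-2) + 94) + 85 = (65*(-2) + 94) + 85 = (-130 + 94) + 85 = -36 + 85 = 49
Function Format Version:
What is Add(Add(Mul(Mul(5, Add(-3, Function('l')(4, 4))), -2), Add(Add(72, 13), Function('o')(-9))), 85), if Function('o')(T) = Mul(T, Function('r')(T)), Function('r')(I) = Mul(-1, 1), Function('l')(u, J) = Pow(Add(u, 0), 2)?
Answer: 49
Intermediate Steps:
Function('l')(u, J) = Pow(u, 2)
Function('r')(I) = -1
Function('o')(T) = Mul(-1, T) (Function('o')(T) = Mul(T, -1) = Mul(-1, T))
Add(Add(Mul(Mul(5, Add(-3, Function('l')(4, 4))), -2), Add(Add(72, 13), Function('o')(-9))), 85) = Add(Add(Mul(Mul(5, Add(-3, Pow(4, 2))), -2), Add(Add(72, 13), Mul(-1, -9))), 85) = Add(Add(Mul(Mul(5, Add(-3, 16)), -2), Add(85, 9)), 85) = Add(Add(Mul(Mul(5, 13), -2), 94), 85) = Add(Add(Mul(65, -2), 94), 85) = Add(Add(-130, 94), 85) = Add(-36, 85) = 49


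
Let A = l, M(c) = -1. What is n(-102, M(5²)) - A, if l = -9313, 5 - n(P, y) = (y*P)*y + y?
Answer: 9421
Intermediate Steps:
n(P, y) = 5 - y - P*y² (n(P, y) = 5 - ((y*P)*y + y) = 5 - ((P*y)*y + y) = 5 - (P*y² + y) = 5 - (y + P*y²) = 5 + (-y - P*y²) = 5 - y - P*y²)
A = -9313
n(-102, M(5²)) - A = (5 - 1*(-1) - 1*(-102)*(-1)²) - 1*(-9313) = (5 + 1 - 1*(-102)*1) + 9313 = (5 + 1 + 102) + 9313 = 108 + 9313 = 9421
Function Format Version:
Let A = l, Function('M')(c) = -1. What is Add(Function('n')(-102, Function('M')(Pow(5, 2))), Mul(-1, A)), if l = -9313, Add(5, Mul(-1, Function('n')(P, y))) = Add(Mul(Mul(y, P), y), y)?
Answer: 9421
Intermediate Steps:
Function('n')(P, y) = Add(5, Mul(-1, y), Mul(-1, P, Pow(y, 2))) (Function('n')(P, y) = Add(5, Mul(-1, Add(Mul(Mul(y, P), y), y))) = Add(5, Mul(-1, Add(Mul(Mul(P, y), y), y))) = Add(5, Mul(-1, Add(Mul(P, Pow(y, 2)), y))) = Add(5, Mul(-1, Add(y, Mul(P, Pow(y, 2))))) = Add(5, Add(Mul(-1, y), Mul(-1, P, Pow(y, 2)))) = Add(5, Mul(-1, y), Mul(-1, P, Pow(y, 2))))
A = -9313
Add(Function('n')(-102, Function('M')(Pow(5, 2))), Mul(-1, A)) = Add(Add(5, Mul(-1, -1), Mul(-1, -102, Pow(-1, 2))), Mul(-1, -9313)) = Add(Add(5, 1, Mul(-1, -102, 1)), 9313) = Add(Add(5, 1, 102), 9313) = Add(108, 9313) = 9421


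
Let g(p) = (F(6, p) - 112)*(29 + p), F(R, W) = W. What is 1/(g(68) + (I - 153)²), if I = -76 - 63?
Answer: 1/80996 ≈ 1.2346e-5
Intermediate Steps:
g(p) = (-112 + p)*(29 + p) (g(p) = (p - 112)*(29 + p) = (-112 + p)*(29 + p))
I = -139
1/(g(68) + (I - 153)²) = 1/((-3248 + 68² - 83*68) + (-139 - 153)²) = 1/((-3248 + 4624 - 5644) + (-292)²) = 1/(-4268 + 85264) = 1/80996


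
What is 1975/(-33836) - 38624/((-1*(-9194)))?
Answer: -662519907/155544092 ≈ -4.2594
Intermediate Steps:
1975/(-33836) - 38624/((-1*(-9194))) = 1975*(-1/33836) - 38624/9194 = -1975/33836 - 38624*1/9194 = -1975/33836 - 19312/4597 = -662519907/155544092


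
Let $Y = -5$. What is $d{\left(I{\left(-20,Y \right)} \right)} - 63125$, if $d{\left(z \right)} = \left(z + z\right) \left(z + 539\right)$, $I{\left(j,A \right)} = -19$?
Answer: $-82885$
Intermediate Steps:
$d{\left(z \right)} = 2 z \left(539 + z\right)$
$d{\left(I{\left(-20,Y \right)} \right)} - 63125 = 2 \left(-19\right) \left(539 - 19\right) - 63125 = 2 \left(-19\right) 520 - 63125 = -19760 - 63125 = -82885$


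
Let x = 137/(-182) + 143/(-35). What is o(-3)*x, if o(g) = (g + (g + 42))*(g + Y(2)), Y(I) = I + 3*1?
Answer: -22644/65 ≈ -348.37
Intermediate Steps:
Y(I) = 3 + I (Y(I) = I + 3 = 3 + I)
x = -629/130 (x = 137*(-1/182) + 143*(-1/35) = -137/182 - 143/35 = -629/130 ≈ -4.8385)
o(g) = (5 + g)*(42 + 2*g) (o(g) = (g + (g + 42))*(g + (3 + 2)) = (g + (42 + g))*(g + 5) = (42 + 2*g)*(5 + g) = (5 + g)*(42 + 2*g))
o(-3)*x = (210 + 2*(-3)² + 52*(-3))*(-629/130) = (210 + 2*9 - 156)*(-629/130) = (210 + 18 - 156)*(-629/130) = 72*(-629/130) = -22644/65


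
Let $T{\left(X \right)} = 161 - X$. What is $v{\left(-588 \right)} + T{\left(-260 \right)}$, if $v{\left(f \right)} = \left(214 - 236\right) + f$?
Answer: $-189$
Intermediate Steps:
$v{\left(f \right)} = -22 + f$
$v{\left(-588 \right)} + T{\left(-260 \right)} = \left(-22 - 588\right) + \left(161 - -260\right) = -610 + \left(161 + 260\right) = -610 + 421 = -189$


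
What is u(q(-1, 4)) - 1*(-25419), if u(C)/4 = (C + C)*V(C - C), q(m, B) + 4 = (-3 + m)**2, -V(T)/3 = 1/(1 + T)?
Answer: 25131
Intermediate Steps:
V(T) = -3/(1 + T)
q(m, B) = -4 + (-3 + m)**2
u(C) = -24*C (u(C) = 4*((C + C)*(-3/(1 + (C - C)))) = 4*((2*C)*(-3/(1 + 0))) = 4*((2*C)*(-3/1)) = 4*((2*C)*(-3*1)) = 4*((2*C)*(-3)) = 4*(-6*C) = -24*C)
u(q(-1, 4)) - 1*(-25419) = -24*(-4 + (-3 - 1)**2) - 1*(-25419) = -24*(-4 + (-4)**2) + 25419 = -24*(-4 + 16) + 25419 = -24*12 + 25419 = -288 + 25419 = 25131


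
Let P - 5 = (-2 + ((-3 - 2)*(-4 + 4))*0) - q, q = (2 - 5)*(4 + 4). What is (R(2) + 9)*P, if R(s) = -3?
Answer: 162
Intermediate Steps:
q = -24 (q = -3*8 = -24)
P = 27 (P = 5 + ((-2 + ((-3 - 2)*(-4 + 4))*0) - 1*(-24)) = 5 + ((-2 - 5*0*0) + 24) = 5 + ((-2 + 0*0) + 24) = 5 + ((-2 + 0) + 24) = 5 + (-2 + 24) = 5 + 22 = 27)
(R(2) + 9)*P = (-3 + 9)*27 = 6*27 = 162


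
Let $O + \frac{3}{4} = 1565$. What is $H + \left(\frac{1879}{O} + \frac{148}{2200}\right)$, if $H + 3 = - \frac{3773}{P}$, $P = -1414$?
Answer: $\frac{162805492}{173788175} \approx 0.9368$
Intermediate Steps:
$O = \frac{6257}{4}$ ($O = - \frac{3}{4} + 1565 = \frac{6257}{4} \approx 1564.3$)
$H = - \frac{67}{202}$ ($H = -3 - \frac{3773}{-1414} = -3 - - \frac{539}{202} = -3 + \frac{539}{202} = - \frac{67}{202} \approx -0.33168$)
$H + \left(\frac{1879}{O} + \frac{148}{2200}\right) = - \frac{67}{202} + \left(\frac{1879}{\frac{6257}{4}} + \frac{148}{2200}\right) = - \frac{67}{202} + \left(1879 \cdot \frac{4}{6257} + 148 \cdot \frac{1}{2200}\right) = - \frac{67}{202} + \left(\frac{7516}{6257} + \frac{37}{550}\right) = - \frac{67}{202} + \frac{4365309}{3441350} = \frac{162805492}{173788175}$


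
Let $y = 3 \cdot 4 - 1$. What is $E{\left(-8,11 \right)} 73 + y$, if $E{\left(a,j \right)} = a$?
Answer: $-573$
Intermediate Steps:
$y = 11$ ($y = 12 - 1 = 11$)
$E{\left(-8,11 \right)} 73 + y = \left(-8\right) 73 + 11 = -584 + 11 = -573$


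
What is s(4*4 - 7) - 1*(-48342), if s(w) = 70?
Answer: 48412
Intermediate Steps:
s(4*4 - 7) - 1*(-48342) = 70 - 1*(-48342) = 70 + 48342 = 48412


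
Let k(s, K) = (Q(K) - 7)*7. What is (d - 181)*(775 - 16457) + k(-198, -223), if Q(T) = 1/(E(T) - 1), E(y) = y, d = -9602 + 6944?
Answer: 1424676767/32 ≈ 4.4521e+7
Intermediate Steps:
d = -2658
Q(T) = 1/(-1 + T) (Q(T) = 1/(T - 1) = 1/(-1 + T))
k(s, K) = -49 + 7/(-1 + K) (k(s, K) = (1/(-1 + K) - 7)*7 = (-7 + 1/(-1 + K))*7 = -49 + 7/(-1 + K))
(d - 181)*(775 - 16457) + k(-198, -223) = (-2658 - 181)*(775 - 16457) + 7*(8 - 7*(-223))/(-1 - 223) = -2839*(-15682) + 7*(8 + 1561)/(-224) = 44521198 + 7*(-1/224)*1569 = 44521198 - 1569/32 = 1424676767/32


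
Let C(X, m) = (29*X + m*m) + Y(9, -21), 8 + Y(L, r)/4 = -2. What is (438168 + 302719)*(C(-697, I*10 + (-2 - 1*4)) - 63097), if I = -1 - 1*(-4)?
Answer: -61326180538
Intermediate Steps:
Y(L, r) = -40 (Y(L, r) = -32 + 4*(-2) = -32 - 8 = -40)
I = 3 (I = -1 + 4 = 3)
C(X, m) = -40 + m² + 29*X (C(X, m) = (29*X + m*m) - 40 = (29*X + m²) - 40 = (m² + 29*X) - 40 = -40 + m² + 29*X)
(438168 + 302719)*(C(-697, I*10 + (-2 - 1*4)) - 63097) = (438168 + 302719)*((-40 + (3*10 + (-2 - 1*4))² + 29*(-697)) - 63097) = 740887*((-40 + (30 + (-2 - 4))² - 20213) - 63097) = 740887*((-40 + (30 - 6)² - 20213) - 63097) = 740887*((-40 + 24² - 20213) - 63097) = 740887*((-40 + 576 - 20213) - 63097) = 740887*(-19677 - 63097) = 740887*(-82774) = -61326180538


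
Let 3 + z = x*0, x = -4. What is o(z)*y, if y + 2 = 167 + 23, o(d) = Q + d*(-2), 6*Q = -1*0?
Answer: 1128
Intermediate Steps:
Q = 0 (Q = (-1*0)/6 = (1/6)*0 = 0)
z = -3 (z = -3 - 4*0 = -3 + 0 = -3)
o(d) = -2*d (o(d) = 0 + d*(-2) = 0 - 2*d = -2*d)
y = 188 (y = -2 + (167 + 23) = -2 + 190 = 188)
o(z)*y = -2*(-3)*188 = 6*188 = 1128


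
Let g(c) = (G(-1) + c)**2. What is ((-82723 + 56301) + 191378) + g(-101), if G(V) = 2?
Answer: 174757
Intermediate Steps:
g(c) = (2 + c)**2
((-82723 + 56301) + 191378) + g(-101) = ((-82723 + 56301) + 191378) + (2 - 101)**2 = (-26422 + 191378) + (-99)**2 = 164956 + 9801 = 174757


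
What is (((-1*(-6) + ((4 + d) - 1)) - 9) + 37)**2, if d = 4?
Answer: 1681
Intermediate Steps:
(((-1*(-6) + ((4 + d) - 1)) - 9) + 37)**2 = (((-1*(-6) + ((4 + 4) - 1)) - 9) + 37)**2 = (((6 + (8 - 1)) - 9) + 37)**2 = (((6 + 7) - 9) + 37)**2 = ((13 - 9) + 37)**2 = (4 + 37)**2 = 41**2 = 1681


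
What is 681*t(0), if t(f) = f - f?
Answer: 0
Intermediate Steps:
t(f) = 0
681*t(0) = 681*0 = 0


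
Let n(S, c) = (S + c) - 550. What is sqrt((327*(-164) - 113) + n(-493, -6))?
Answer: I*sqrt(54790) ≈ 234.07*I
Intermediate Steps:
n(S, c) = -550 + S + c
sqrt((327*(-164) - 113) + n(-493, -6)) = sqrt((327*(-164) - 113) + (-550 - 493 - 6)) = sqrt((-53628 - 113) - 1049) = sqrt(-53741 - 1049) = sqrt(-54790) = I*sqrt(54790)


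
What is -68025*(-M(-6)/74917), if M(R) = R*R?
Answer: 2448900/74917 ≈ 32.688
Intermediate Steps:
M(R) = R²
-68025*(-M(-6)/74917) = -68025/((-74917/((-6)²))) = -68025/((-74917/36)) = -68025/((-74917*1/36)) = -68025/(-74917/36) = -68025*(-36/74917) = 2448900/74917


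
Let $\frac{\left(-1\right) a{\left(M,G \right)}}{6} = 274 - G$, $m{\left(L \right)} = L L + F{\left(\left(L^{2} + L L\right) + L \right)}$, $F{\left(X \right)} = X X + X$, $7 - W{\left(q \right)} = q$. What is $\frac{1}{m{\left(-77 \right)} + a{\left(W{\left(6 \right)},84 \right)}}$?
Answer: $\frac{1}{138808531} \approx 7.2042 \cdot 10^{-9}$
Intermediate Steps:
$W{\left(q \right)} = 7 - q$
$F{\left(X \right)} = X + X^{2}$ ($F{\left(X \right)} = X^{2} + X = X + X^{2}$)
$m{\left(L \right)} = L^{2} + \left(L + 2 L^{2}\right) \left(1 + L + 2 L^{2}\right)$ ($m{\left(L \right)} = L L + \left(\left(L^{2} + L L\right) + L\right) \left(1 + \left(\left(L^{2} + L L\right) + L\right)\right) = L^{2} + \left(\left(L^{2} + L^{2}\right) + L\right) \left(1 + \left(\left(L^{2} + L^{2}\right) + L\right)\right) = L^{2} + \left(2 L^{2} + L\right) \left(1 + \left(2 L^{2} + L\right)\right) = L^{2} + \left(L + 2 L^{2}\right) \left(1 + \left(L + 2 L^{2}\right)\right) = L^{2} + \left(L + 2 L^{2}\right) \left(1 + L + 2 L^{2}\right)$)
$a{\left(M,G \right)} = -1644 + 6 G$ ($a{\left(M,G \right)} = - 6 \left(274 - G\right) = -1644 + 6 G$)
$\frac{1}{m{\left(-77 \right)} + a{\left(W{\left(6 \right)},84 \right)}} = \frac{1}{- 77 \left(-77 + \left(1 + 2 \left(-77\right)\right) \left(1 - 77 \left(1 + 2 \left(-77\right)\right)\right)\right) + \left(-1644 + 6 \cdot 84\right)} = \frac{1}{- 77 \left(-77 + \left(1 - 154\right) \left(1 - 77 \left(1 - 154\right)\right)\right) + \left(-1644 + 504\right)} = \frac{1}{- 77 \left(-77 - 153 \left(1 - -11781\right)\right) - 1140} = \frac{1}{- 77 \left(-77 - 153 \left(1 + 11781\right)\right) - 1140} = \frac{1}{- 77 \left(-77 - 1802646\right) - 1140} = \frac{1}{\left(-77\right) \left(-1802723\right) - 1140} = \frac{1}{138809671 - 1140} = \frac{1}{138808531}$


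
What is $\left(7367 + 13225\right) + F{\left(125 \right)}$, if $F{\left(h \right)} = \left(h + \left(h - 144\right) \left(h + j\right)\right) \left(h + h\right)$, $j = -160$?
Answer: $218092$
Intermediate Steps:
$F{\left(h \right)} = 2 h \left(h + \left(-160 + h\right) \left(-144 + h\right)\right)$ ($F{\left(h \right)} = \left(h + \left(h - 144\right) \left(h - 160\right)\right) \left(h + h\right) = \left(h + \left(-144 + h\right) \left(-160 + h\right)\right) 2 h = \left(h + \left(-160 + h\right) \left(-144 + h\right)\right) 2 h = 2 h \left(h + \left(-160 + h\right) \left(-144 + h\right)\right)$)
$\left(7367 + 13225\right) + F{\left(125 \right)} = \left(7367 + 13225\right) + 2 \cdot 125 \left(23040 + 125^{2} - 37875\right) = 20592 + 2 \cdot 125 \left(23040 + 15625 - 37875\right) = 20592 + 2 \cdot 125 \cdot 790 = 20592 + 197500 = 218092$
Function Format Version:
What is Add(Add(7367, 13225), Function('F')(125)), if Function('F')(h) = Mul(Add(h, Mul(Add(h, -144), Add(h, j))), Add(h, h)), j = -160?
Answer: 218092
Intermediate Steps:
Function('F')(h) = Mul(2, h, Add(h, Mul(Add(-160, h), Add(-144, h)))) (Function('F')(h) = Mul(Add(h, Mul(Add(h, -144), Add(h, -160))), Add(h, h)) = Mul(Add(h, Mul(Add(-144, h), Add(-160, h))), Mul(2, h)) = Mul(Add(h, Mul(Add(-160, h), Add(-144, h))), Mul(2, h)) = Mul(2, h, Add(h, Mul(Add(-160, h), Add(-144, h)))))
Add(Add(7367, 13225), Function('F')(125)) = Add(Add(7367, 13225), Mul(2, 125, Add(23040, Pow(125, 2), Mul(-303, 125)))) = Add(20592, Mul(2, 125, Add(23040, 15625, -37875))) = Add(20592, Mul(2, 125, 790)) = Add(20592, 197500) = 218092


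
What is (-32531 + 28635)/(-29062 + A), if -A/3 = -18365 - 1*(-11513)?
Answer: 1948/4253 ≈ 0.45803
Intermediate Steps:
A = 20556 (A = -3*(-18365 - 1*(-11513)) = -3*(-18365 + 11513) = -3*(-6852) = 20556)
(-32531 + 28635)/(-29062 + A) = (-32531 + 28635)/(-29062 + 20556) = -3896/(-8506) = -3896*(-1/8506) = 1948/4253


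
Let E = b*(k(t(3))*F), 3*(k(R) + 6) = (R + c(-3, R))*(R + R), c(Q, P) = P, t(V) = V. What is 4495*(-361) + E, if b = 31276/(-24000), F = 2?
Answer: -811355319/500 ≈ -1.6227e+6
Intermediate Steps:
k(R) = -6 + 4*R²/3 (k(R) = -6 + ((R + R)*(R + R))/3 = -6 + ((2*R)*(2*R))/3 = -6 + (4*R²)/3 = -6 + 4*R²/3)
b = -7819/6000 (b = 31276*(-1/24000) = -7819/6000 ≈ -1.3032)
E = -7819/500 (E = -7819*(-6 + (4/3)*3²)*2/6000 = -7819*(-6 + (4/3)*9)*2/6000 = -7819*(-6 + 12)*2/6000 = -7819*2/1000 = -7819/6000*12 = -7819/500 ≈ -15.638)
4495*(-361) + E = 4495*(-361) - 7819/500 = -1622695 - 7819/500 = -811355319/500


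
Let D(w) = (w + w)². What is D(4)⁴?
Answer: 16777216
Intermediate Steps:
D(w) = 4*w² (D(w) = (2*w)² = 4*w²)
D(4)⁴ = (4*4²)⁴ = (4*16)⁴ = 64⁴ = 16777216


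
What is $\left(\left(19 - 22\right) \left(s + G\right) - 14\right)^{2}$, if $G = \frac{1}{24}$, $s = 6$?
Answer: $\frac{66049}{64} \approx 1032.0$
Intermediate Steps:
$G = \frac{1}{24} \approx 0.041667$
$\left(\left(19 - 22\right) \left(s + G\right) - 14\right)^{2} = \left(\left(19 - 22\right) \left(6 + \frac{1}{24}\right) - 14\right)^{2} = \left(\left(-3\right) \frac{145}{24} - 14\right)^{2} = \left(- \frac{145}{8} - 14\right)^{2} = \left(- \frac{257}{8}\right)^{2} = \frac{66049}{64}$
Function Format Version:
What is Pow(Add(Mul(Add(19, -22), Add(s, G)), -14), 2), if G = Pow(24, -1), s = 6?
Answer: Rational(66049, 64) ≈ 1032.0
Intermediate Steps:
G = Rational(1, 24) ≈ 0.041667
Pow(Add(Mul(Add(19, -22), Add(s, G)), -14), 2) = Pow(Add(Mul(Add(19, -22), Add(6, Rational(1, 24))), -14), 2) = Pow(Add(Mul(-3, Rational(145, 24)), -14), 2) = Pow(Add(Rational(-145, 8), -14), 2) = Pow(Rational(-257, 8), 2) = Rational(66049, 64)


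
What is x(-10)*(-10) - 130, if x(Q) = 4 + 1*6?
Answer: -230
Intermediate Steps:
x(Q) = 10 (x(Q) = 4 + 6 = 10)
x(-10)*(-10) - 130 = 10*(-10) - 130 = -100 - 130 = -230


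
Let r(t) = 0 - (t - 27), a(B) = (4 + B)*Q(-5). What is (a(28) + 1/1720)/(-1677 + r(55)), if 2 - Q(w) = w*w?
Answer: 1265919/2932600 ≈ 0.43167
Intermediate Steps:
Q(w) = 2 - w² (Q(w) = 2 - w*w = 2 - w²)
a(B) = -92 - 23*B (a(B) = (4 + B)*(2 - 1*(-5)²) = (4 + B)*(2 - 1*25) = (4 + B)*(2 - 25) = (4 + B)*(-23) = -92 - 23*B)
r(t) = 27 - t (r(t) = 0 - (-27 + t) = 0 + (27 - t) = 27 - t)
(a(28) + 1/1720)/(-1677 + r(55)) = ((-92 - 23*28) + 1/1720)/(-1677 + (27 - 1*55)) = ((-92 - 644) + 1/1720)/(-1677 + (27 - 55)) = (-736 + 1/1720)/(-1677 - 28) = -1265919/1720/(-1705) = -1265919/1720*(-1/1705) = 1265919/2932600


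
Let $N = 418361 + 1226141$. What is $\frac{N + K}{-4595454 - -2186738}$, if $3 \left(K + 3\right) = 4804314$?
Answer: $- \frac{3245937}{2408716} \approx -1.3476$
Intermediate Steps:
$N = 1644502$
$K = 1601435$ ($K = -3 + \frac{1}{3} \cdot 4804314 = -3 + 1601438 = 1601435$)
$\frac{N + K}{-4595454 - -2186738} = \frac{1644502 + 1601435}{-4595454 - -2186738} = \frac{3245937}{-4595454 + 2186738} = \frac{3245937}{-2408716} = 3245937 \left(- \frac{1}{2408716}\right) = - \frac{3245937}{2408716}$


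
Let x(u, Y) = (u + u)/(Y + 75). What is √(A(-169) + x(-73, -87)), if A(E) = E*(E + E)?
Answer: √2056830/6 ≈ 239.03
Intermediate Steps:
x(u, Y) = 2*u/(75 + Y) (x(u, Y) = (2*u)/(75 + Y) = 2*u/(75 + Y))
A(E) = 2*E² (A(E) = E*(2*E) = 2*E²)
√(A(-169) + x(-73, -87)) = √(2*(-169)² + 2*(-73)/(75 - 87)) = √(2*28561 + 2*(-73)/(-12)) = √(57122 + 2*(-73)*(-1/12)) = √(57122 + 73/6) = √(342805/6) = √2056830/6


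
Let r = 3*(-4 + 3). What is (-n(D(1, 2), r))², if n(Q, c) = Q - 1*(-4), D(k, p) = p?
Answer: 36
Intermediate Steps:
r = -3 (r = 3*(-1) = -3)
n(Q, c) = 4 + Q (n(Q, c) = Q + 4 = 4 + Q)
(-n(D(1, 2), r))² = (-(4 + 2))² = (-1*6)² = (-6)² = 36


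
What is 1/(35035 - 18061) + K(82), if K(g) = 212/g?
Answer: 43885/16974 ≈ 2.5854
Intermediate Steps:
1/(35035 - 18061) + K(82) = 1/(35035 - 18061) + 212/82 = 1/16974 + 212*(1/82) = 1/16974 + 106/41 = 43885/16974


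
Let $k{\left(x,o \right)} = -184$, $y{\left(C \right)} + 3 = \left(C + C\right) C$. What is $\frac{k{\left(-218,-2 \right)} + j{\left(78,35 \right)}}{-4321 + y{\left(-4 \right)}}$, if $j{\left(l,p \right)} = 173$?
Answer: $\frac{11}{4292} \approx 0.0025629$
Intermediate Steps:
$y{\left(C \right)} = -3 + 2 C^{2}$ ($y{\left(C \right)} = -3 + \left(C + C\right) C = -3 + 2 C C = -3 + 2 C^{2}$)
$\frac{k{\left(-218,-2 \right)} + j{\left(78,35 \right)}}{-4321 + y{\left(-4 \right)}} = \frac{-184 + 173}{-4321 - \left(3 - 2 \left(-4\right)^{2}\right)} = - \frac{11}{-4321 + \left(-3 + 2 \cdot 16\right)} = - \frac{11}{-4321 + \left(-3 + 32\right)} = - \frac{11}{-4321 + 29} = - \frac{11}{-4292} = \left(-11\right) \left(- \frac{1}{4292}\right) = \frac{11}{4292}$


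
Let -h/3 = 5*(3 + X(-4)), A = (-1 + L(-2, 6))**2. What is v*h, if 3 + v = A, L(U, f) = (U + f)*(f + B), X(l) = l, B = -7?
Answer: 330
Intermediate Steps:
L(U, f) = (-7 + f)*(U + f) (L(U, f) = (U + f)*(f - 7) = (U + f)*(-7 + f) = (-7 + f)*(U + f))
A = 25 (A = (-1 + (6**2 - 7*(-2) - 7*6 - 2*6))**2 = (-1 + (36 + 14 - 42 - 12))**2 = (-1 - 4)**2 = (-5)**2 = 25)
v = 22 (v = -3 + 25 = 22)
h = 15 (h = -15*(3 - 4) = -15*(-1) = -3*(-5) = 15)
v*h = 22*15 = 330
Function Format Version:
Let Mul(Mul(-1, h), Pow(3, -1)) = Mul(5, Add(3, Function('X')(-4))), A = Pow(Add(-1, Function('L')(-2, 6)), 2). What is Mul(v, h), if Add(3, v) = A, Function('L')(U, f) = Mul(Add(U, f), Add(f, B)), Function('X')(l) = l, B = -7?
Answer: 330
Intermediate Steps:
Function('L')(U, f) = Mul(Add(-7, f), Add(U, f)) (Function('L')(U, f) = Mul(Add(U, f), Add(f, -7)) = Mul(Add(U, f), Add(-7, f)) = Mul(Add(-7, f), Add(U, f)))
A = 25 (A = Pow(Add(-1, Add(Pow(6, 2), Mul(-7, -2), Mul(-7, 6), Mul(-2, 6))), 2) = Pow(Add(-1, Add(36, 14, -42, -12)), 2) = Pow(Add(-1, -4), 2) = Pow(-5, 2) = 25)
v = 22 (v = Add(-3, 25) = 22)
h = 15 (h = Mul(-3, Mul(5, Add(3, -4))) = Mul(-3, Mul(5, -1)) = Mul(-3, -5) = 15)
Mul(v, h) = Mul(22, 15) = 330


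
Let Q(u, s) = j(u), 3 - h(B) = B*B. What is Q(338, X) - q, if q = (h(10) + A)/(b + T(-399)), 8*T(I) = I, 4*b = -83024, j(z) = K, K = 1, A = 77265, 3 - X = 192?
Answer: 783791/166447 ≈ 4.7090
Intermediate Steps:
X = -189 (X = 3 - 1*192 = 3 - 192 = -189)
h(B) = 3 - B**2 (h(B) = 3 - B*B = 3 - B**2)
j(z) = 1
b = -20756 (b = (1/4)*(-83024) = -20756)
T(I) = I/8
Q(u, s) = 1
q = -617344/166447 (q = ((3 - 1*10**2) + 77265)/(-20756 + (1/8)*(-399)) = ((3 - 1*100) + 77265)/(-20756 - 399/8) = ((3 - 100) + 77265)/(-166447/8) = (-97 + 77265)*(-8/166447) = 77168*(-8/166447) = -617344/166447 ≈ -3.7090)
Q(338, X) - q = 1 - 1*(-617344/166447) = 1 + 617344/166447 = 783791/166447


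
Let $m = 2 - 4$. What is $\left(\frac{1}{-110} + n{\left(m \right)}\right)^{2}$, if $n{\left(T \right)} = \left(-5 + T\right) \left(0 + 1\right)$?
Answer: $\frac{594441}{12100} \approx 49.127$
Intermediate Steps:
$m = -2$
$n{\left(T \right)} = -5 + T$ ($n{\left(T \right)} = \left(-5 + T\right) 1 = -5 + T$)
$\left(\frac{1}{-110} + n{\left(m \right)}\right)^{2} = \left(\frac{1}{-110} - 7\right)^{2} = \left(- \frac{1}{110} - 7\right)^{2} = \left(- \frac{771}{110}\right)^{2} = \frac{594441}{12100}$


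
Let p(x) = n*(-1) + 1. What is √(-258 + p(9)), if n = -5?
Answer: 6*I*√7 ≈ 15.875*I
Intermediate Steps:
p(x) = 6 (p(x) = -5*(-1) + 1 = 5 + 1 = 6)
√(-258 + p(9)) = √(-258 + 6) = √(-252) = 6*I*√7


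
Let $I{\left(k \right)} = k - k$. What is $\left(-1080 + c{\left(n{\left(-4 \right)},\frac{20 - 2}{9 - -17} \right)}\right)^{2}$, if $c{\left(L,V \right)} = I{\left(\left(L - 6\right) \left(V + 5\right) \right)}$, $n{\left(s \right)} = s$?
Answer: $1166400$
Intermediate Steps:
$I{\left(k \right)} = 0$
$c{\left(L,V \right)} = 0$
$\left(-1080 + c{\left(n{\left(-4 \right)},\frac{20 - 2}{9 - -17} \right)}\right)^{2} = \left(-1080 + 0\right)^{2} = \left(-1080\right)^{2} = 1166400$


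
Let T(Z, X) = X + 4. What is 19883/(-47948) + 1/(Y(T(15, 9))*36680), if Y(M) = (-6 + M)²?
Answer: -8934016403/21544474840 ≈ -0.41468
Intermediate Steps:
T(Z, X) = 4 + X
19883/(-47948) + 1/(Y(T(15, 9))*36680) = 19883/(-47948) + 1/((-6 + (4 + 9))²*36680) = 19883*(-1/47948) + (1/36680)/(-6 + 13)² = -19883/47948 + (1/36680)/7² = -19883/47948 + (1/36680)/49 = -19883/47948 + (1/49)*(1/36680) = -19883/47948 + 1/1797320 = -8934016403/21544474840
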